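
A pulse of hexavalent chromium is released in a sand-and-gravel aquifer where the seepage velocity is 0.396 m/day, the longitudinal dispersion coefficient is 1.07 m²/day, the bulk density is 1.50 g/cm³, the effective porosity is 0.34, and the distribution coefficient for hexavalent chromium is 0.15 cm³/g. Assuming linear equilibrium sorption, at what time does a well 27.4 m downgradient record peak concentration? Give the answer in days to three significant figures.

104 days

Retardation factor R = 1 + ρ_b·K_d/n = 1 + 1.50 × 0.15/0.34 = 1.662.
Sorption retards both mechanisms: v_R = v/R = 0.2383 m/day, D_R = D/R = 0.6438 m²/day.
Peak time from v_R²t² + 2D_R t − x² = 0: t = (√(D_R² + v_R²x²) − D_R)/v_R².
√(D_R² + v_R²x²) = √(0.6438² + 0.2383² × 27.4²) = 6.561; v_R² = 0.05679.
t = (6.561 − 0.6438)/0.05679 = 104 days.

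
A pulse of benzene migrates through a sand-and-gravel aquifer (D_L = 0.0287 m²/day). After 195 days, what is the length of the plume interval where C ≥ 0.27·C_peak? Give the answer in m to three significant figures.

10.8 m

The plume is Gaussian with σ = √(2Dt) = √(2 × 0.0287 × 195) = 3.346 m.
C/C_peak = exp(−Δx²/(2σ²)) = 0.27 ⇒ Δx = σ·√(−2 ln 0.27) = 3.346 × 1.618 = 5.414 m.
Width = 2Δx = 10.8 m.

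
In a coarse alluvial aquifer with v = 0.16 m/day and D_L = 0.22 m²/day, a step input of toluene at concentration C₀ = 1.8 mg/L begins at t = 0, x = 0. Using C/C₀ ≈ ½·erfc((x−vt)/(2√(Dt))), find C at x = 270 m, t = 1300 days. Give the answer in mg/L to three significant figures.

For a continuous step input, C/C₀ ≈ ½·erfc((x−vt)/(2√(Dt))).
vt = 0.16 × 1300 = 208 m and 2√(Dt) = 2√(0.22 × 1300) = 33.82 m.
Argument (x−vt)/(2√(Dt)) = (270 − 208)/33.82 = 1.833; ½·erfc(1.833) = 0.004767.
C = 1.8 × 0.004767 = 0.00858 mg/L.

0.00858 mg/L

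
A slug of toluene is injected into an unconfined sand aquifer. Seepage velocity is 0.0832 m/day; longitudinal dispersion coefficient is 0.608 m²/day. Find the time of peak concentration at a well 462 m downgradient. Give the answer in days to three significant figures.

For the 1D instantaneous-source solution, setting ∂C/∂t = 0 at fixed x gives v²t² + 2Dt − x² = 0, so t = (√(D² + v²x²) − D)/v².
√(D² + v²x²) = √(0.608² + 0.0832² × 462²) = 38.44; v² = 0.00692224.
t = (38.44 − 0.608)/0.00692224 = 5470 days (vs. the pure-advection estimate x/v = 5550 d).

5470 days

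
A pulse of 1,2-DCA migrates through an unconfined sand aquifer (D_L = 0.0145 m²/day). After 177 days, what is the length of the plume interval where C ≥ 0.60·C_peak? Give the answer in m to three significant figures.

4.58 m

The plume is Gaussian with σ = √(2Dt) = √(2 × 0.0145 × 177) = 2.266 m.
C/C_peak = exp(−Δx²/(2σ²)) = 0.60 ⇒ Δx = σ·√(−2 ln 0.60) = 2.266 × 1.011 = 2.291 m.
Width = 2Δx = 4.58 m.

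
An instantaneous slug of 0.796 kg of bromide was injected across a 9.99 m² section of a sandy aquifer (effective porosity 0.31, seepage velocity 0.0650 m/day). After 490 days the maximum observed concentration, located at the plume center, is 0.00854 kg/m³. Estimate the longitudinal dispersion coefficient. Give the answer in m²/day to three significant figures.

At the plume center C_max = M/(n_e·A·√(4πDt)), so D = M²/(4πt·(n_e·A·C_max)²).
n_e·A·C_max = 0.31 × 9.99 × 0.00854 = 0.02645 kg/m.
D = 0.796²/(4π × 490 × 0.02645²) = 0.147 m²/day.

0.147 m²/day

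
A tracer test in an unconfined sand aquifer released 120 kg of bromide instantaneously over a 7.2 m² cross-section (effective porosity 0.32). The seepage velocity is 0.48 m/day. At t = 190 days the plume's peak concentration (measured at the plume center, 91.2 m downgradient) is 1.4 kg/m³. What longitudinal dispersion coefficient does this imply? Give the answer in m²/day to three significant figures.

At the plume center C_max = M/(n_e·A·√(4πDt)), so D = M²/(4πt·(n_e·A·C_max)²).
n_e·A·C_max = 0.32 × 7.2 × 1.4 = 3.226 kg/m.
D = 120²/(4π × 190 × 3.226²) = 0.580 m²/day.

0.580 m²/day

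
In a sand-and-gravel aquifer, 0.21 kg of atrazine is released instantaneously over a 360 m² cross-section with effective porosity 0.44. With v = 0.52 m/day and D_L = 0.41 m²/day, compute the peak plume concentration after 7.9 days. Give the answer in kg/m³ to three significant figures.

0.000208 kg/m³

The peak of an instantaneous 1D plume sits at x = vt; there the Gaussian factor is 1 and C_max = M/(n_e·A·√(4πDt)), where n_e·A is the pore area the mass is dissolved in.
√(4πDt) = √(4π × 0.41 × 7.9) = 6.380 m, so C_max = 0.21/(0.44 × 360 × 6.380) = 0.000208 kg/m³.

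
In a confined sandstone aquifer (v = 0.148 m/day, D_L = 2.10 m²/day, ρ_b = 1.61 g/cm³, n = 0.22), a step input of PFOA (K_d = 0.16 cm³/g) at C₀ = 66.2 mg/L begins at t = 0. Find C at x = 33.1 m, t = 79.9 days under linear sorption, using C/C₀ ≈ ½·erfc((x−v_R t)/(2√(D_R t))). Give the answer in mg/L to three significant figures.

Retardation factor R = 1 + ρ_b·K_d/n = 1 + 1.61 × 0.16/0.22 = 2.171.
Sorption retards both mechanisms: v_R = v/R = 0.06817 m/day, D_R = D/R = 0.9673 m²/day.
v_R·t = 0.06817 × 79.9 = 5.446783 m; 2√(D_R t) = 17.58 m; argument = (33.1 − 5.446783)/17.58 = 1.573.
C = C₀ × ½·erfc(1.573) = 66.2 × 0.01306 = 0.865 mg/L.

0.865 mg/L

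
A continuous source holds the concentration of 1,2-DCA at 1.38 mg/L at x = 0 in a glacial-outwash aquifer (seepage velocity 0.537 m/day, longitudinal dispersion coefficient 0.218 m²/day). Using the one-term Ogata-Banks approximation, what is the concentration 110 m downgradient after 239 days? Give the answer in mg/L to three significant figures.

For a continuous step input, C/C₀ ≈ ½·erfc((x−vt)/(2√(Dt))).
vt = 0.537 × 239 = 128.343 m and 2√(Dt) = 2√(0.218 × 239) = 14.44 m.
Argument (x−vt)/(2√(Dt)) = (110 − 128.343)/14.44 = -1.270; ½·erfc(-1.270) = 0.9638.
C = 1.38 × 0.9638 = 1.33 mg/L.

1.33 mg/L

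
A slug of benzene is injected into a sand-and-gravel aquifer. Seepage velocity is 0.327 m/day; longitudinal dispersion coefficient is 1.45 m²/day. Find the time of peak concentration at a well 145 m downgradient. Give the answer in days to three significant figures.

For the 1D instantaneous-source solution, setting ∂C/∂t = 0 at fixed x gives v²t² + 2Dt − x² = 0, so t = (√(D² + v²x²) − D)/v².
√(D² + v²x²) = √(1.45² + 0.327² × 145²) = 47.44; v² = 0.106929.
t = (47.44 − 1.45)/0.106929 = 430 days (vs. the pure-advection estimate x/v = 443 d).

430 days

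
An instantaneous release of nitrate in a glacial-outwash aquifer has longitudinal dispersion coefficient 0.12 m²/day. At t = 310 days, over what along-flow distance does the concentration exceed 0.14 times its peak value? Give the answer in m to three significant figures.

The plume is Gaussian with σ = √(2Dt) = √(2 × 0.12 × 310) = 8.626 m.
C/C_peak = exp(−Δx²/(2σ²)) = 0.14 ⇒ Δx = σ·√(−2 ln 0.14) = 8.626 × 1.983 = 17.11 m.
Width = 2Δx = 34.2 m.

34.2 m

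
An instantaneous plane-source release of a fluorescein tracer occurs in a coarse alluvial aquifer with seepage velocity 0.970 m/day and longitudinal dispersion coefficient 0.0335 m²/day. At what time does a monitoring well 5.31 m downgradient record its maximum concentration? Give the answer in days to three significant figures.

5.44 days

For the 1D instantaneous-source solution, setting ∂C/∂t = 0 at fixed x gives v²t² + 2Dt − x² = 0, so t = (√(D² + v²x²) − D)/v².
√(D² + v²x²) = √(0.0335² + 0.970² × 5.31²) = 5.151; v² = 0.9409.
t = (5.151 − 0.0335)/0.9409 = 5.44 days (vs. the pure-advection estimate x/v = 5.47 d).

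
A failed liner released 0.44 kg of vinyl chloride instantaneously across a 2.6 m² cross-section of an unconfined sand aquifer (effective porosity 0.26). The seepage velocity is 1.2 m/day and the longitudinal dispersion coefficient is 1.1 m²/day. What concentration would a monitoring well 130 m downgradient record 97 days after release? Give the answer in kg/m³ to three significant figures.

For an instantaneous plane source, C(x,t) = M/(n_e·A·√(4πDt)) · exp(−(x−vt)²/(4Dt)), with n_e·A the pore (flow) area.
Plume center vt = 1.2 × 97 = 116.4 m, so the well at 130 m is 13.6 m downgradient of the peak.
√(4πDt) = 36.62 m, giving peak height M/(n_e·A·√(4πDt)) = 0.44/(0.26 × 2.6 × 36.62) = 0.01777 kg/m³.
(x−vt)²/(4Dt) = (13.6)²/(4 × 1.1 × 97) = 0.4334; exp(−0.4334) = 0.6483.
C = 0.01777 × 0.6483 = 0.0115 kg/m³.

0.0115 kg/m³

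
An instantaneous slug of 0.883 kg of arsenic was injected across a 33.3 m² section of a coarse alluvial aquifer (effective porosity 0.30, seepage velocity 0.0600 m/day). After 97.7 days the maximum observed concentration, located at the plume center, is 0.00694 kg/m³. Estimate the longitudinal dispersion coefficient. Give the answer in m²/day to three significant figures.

At the plume center C_max = M/(n_e·A·√(4πDt)), so D = M²/(4πt·(n_e·A·C_max)²).
n_e·A·C_max = 0.30 × 33.3 × 0.00694 = 0.06933 kg/m.
D = 0.883²/(4π × 97.7 × 0.06933²) = 0.132 m²/day.

0.132 m²/day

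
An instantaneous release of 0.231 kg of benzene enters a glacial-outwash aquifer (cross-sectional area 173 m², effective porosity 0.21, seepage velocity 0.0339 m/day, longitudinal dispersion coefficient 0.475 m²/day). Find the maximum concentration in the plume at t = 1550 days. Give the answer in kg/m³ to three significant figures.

6.61e-05 kg/m³

The peak of an instantaneous 1D plume sits at x = vt; there the Gaussian factor is 1 and C_max = M/(n_e·A·√(4πDt)), where n_e·A is the pore area the mass is dissolved in.
√(4πDt) = √(4π × 0.475 × 1550) = 96.19 m, so C_max = 0.231/(0.21 × 173 × 96.19) = 6.61e-05 kg/m³.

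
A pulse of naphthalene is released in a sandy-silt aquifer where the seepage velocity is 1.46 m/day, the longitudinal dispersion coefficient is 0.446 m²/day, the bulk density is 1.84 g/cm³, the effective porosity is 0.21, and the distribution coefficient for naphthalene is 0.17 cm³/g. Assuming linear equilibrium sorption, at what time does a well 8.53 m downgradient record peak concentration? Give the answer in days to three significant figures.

Retardation factor R = 1 + ρ_b·K_d/n = 1 + 1.84 × 0.17/0.21 = 2.490.
Sorption retards both mechanisms: v_R = v/R = 0.5863 m/day, D_R = D/R = 0.1791 m²/day.
Peak time from v_R²t² + 2D_R t − x² = 0: t = (√(D_R² + v_R²x²) − D_R)/v_R².
√(D_R² + v_R²x²) = √(0.1791² + 0.5863² × 8.53²) = 5.004; v_R² = 0.3437.
t = (5.004 − 0.1791)/0.3437 = 14.0 days.

14.0 days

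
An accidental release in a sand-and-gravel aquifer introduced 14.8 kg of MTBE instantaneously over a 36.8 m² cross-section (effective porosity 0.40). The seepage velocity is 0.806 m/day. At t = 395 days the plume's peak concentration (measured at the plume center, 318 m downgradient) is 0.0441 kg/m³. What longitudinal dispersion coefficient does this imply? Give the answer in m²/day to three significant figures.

At the plume center C_max = M/(n_e·A·√(4πDt)), so D = M²/(4πt·(n_e·A·C_max)²).
n_e·A·C_max = 0.40 × 36.8 × 0.0441 = 0.6492 kg/m.
D = 14.8²/(4π × 395 × 0.6492²) = 0.105 m²/day.

0.105 m²/day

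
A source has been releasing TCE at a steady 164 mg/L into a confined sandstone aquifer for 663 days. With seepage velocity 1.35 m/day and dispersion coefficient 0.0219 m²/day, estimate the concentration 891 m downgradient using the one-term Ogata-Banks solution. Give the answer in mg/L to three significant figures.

127 mg/L

For a continuous step input, C/C₀ ≈ ½·erfc((x−vt)/(2√(Dt))).
vt = 1.35 × 663 = 895.05 m and 2√(Dt) = 2√(0.0219 × 663) = 7.621 m.
Argument (x−vt)/(2√(Dt)) = (891 − 895.05)/7.621 = -0.5314; ½·erfc(-0.5314) = 0.7738.
C = 164 × 0.7738 = 127 mg/L.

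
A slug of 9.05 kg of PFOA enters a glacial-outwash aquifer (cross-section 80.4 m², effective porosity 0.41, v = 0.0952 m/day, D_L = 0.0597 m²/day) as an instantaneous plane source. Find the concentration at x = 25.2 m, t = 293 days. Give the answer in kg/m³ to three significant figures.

For an instantaneous plane source, C(x,t) = M/(n_e·A·√(4πDt)) · exp(−(x−vt)²/(4Dt)), with n_e·A the pore (flow) area.
Plume center vt = 0.0952 × 293 = 27.8936 m, so the well at 25.2 m is 2.6936 m upgradient of the peak.
√(4πDt) = 14.83 m, giving peak height M/(n_e·A·√(4πDt)) = 9.05/(0.41 × 80.4 × 14.83) = 0.01851 kg/m³.
(x−vt)²/(4Dt) = (-2.6936)²/(4 × 0.0597 × 293) = 0.1037; exp(−0.1037) = 0.9015.
C = 0.01851 × 0.9015 = 0.0167 kg/m³.

0.0167 kg/m³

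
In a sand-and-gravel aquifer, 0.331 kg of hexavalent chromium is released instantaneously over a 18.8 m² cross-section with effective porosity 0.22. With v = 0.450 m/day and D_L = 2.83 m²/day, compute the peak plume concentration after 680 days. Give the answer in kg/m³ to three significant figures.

The peak of an instantaneous 1D plume sits at x = vt; there the Gaussian factor is 1 and C_max = M/(n_e·A·√(4πDt)), where n_e·A is the pore area the mass is dissolved in.
√(4πDt) = √(4π × 2.83 × 680) = 155.5 m, so C_max = 0.331/(0.22 × 18.8 × 155.5) = 0.000515 kg/m³.

0.000515 kg/m³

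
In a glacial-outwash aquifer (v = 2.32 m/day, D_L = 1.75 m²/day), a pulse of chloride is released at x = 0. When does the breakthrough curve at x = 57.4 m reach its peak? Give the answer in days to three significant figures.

For the 1D instantaneous-source solution, setting ∂C/∂t = 0 at fixed x gives v²t² + 2Dt − x² = 0, so t = (√(D² + v²x²) − D)/v².
√(D² + v²x²) = √(1.75² + 2.32² × 57.4²) = 133.2; v² = 5.3824.
t = (133.2 − 1.75)/5.3824 = 24.4 days (vs. the pure-advection estimate x/v = 24.7 d).

24.4 days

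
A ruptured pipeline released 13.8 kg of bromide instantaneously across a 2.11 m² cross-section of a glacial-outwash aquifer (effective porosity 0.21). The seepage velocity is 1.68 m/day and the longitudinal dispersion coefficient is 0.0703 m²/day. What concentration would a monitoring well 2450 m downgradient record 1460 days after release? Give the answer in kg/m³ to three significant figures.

For an instantaneous plane source, C(x,t) = M/(n_e·A·√(4πDt)) · exp(−(x−vt)²/(4Dt)), with n_e·A the pore (flow) area.
Plume center vt = 1.68 × 1460 = 2452.8 m, so the well at 2450 m is 2.8 m upgradient of the peak.
√(4πDt) = 35.91 m, giving peak height M/(n_e·A·√(4πDt)) = 13.8/(0.21 × 2.11 × 35.91) = 0.8673 kg/m³.
(x−vt)²/(4Dt) = (-2.8)²/(4 × 0.0703 × 1460) = 0.01910; exp(−0.01910) = 0.9811.
C = 0.8673 × 0.9811 = 0.851 kg/m³.

0.851 kg/m³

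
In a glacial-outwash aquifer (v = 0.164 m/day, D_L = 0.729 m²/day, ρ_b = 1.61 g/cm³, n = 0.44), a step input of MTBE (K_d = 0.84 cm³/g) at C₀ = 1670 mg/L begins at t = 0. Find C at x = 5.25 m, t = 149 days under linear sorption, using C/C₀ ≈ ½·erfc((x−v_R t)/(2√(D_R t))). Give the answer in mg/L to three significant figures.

Retardation factor R = 1 + ρ_b·K_d/n = 1 + 1.61 × 0.84/0.44 = 4.074.
Sorption retards both mechanisms: v_R = v/R = 0.04026 m/day, D_R = D/R = 0.1789 m²/day.
v_R·t = 0.04026 × 149 = 5.99874 m; 2√(D_R t) = 10.33 m; argument = (5.25 − 5.99874)/10.33 = -0.07248.
C = C₀ × ½·erfc(-0.07248) = 1670 × 0.5408 = 903 mg/L.

903 mg/L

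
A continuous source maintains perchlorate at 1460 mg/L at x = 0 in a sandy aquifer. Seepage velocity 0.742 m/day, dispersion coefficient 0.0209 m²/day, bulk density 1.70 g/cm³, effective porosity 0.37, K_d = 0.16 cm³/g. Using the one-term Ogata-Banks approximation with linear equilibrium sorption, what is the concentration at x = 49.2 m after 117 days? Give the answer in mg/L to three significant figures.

1010 mg/L

Retardation factor R = 1 + ρ_b·K_d/n = 1 + 1.70 × 0.16/0.37 = 1.735.
Sorption retards both mechanisms: v_R = v/R = 0.4277 m/day, D_R = D/R = 0.01205 m²/day.
v_R·t = 0.4277 × 117 = 50.0409 m; 2√(D_R t) = 2.375 m; argument = (49.2 − 50.0409)/2.375 = -0.3541.
C = C₀ × ½·erfc(-0.3541) = 1460 × 0.6917 = 1010 mg/L.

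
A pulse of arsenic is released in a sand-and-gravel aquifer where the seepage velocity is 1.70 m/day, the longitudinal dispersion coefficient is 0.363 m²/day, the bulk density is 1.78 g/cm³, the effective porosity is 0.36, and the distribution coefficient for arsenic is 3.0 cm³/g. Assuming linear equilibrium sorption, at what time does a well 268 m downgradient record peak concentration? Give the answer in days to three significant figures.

Retardation factor R = 1 + ρ_b·K_d/n = 1 + 1.78 × 3.0/0.36 = 15.83.
Sorption retards both mechanisms: v_R = v/R = 0.1074 m/day, D_R = D/R = 0.02293 m²/day.
Peak time from v_R²t² + 2D_R t − x² = 0: t = (√(D_R² + v_R²x²) − D_R)/v_R².
√(D_R² + v_R²x²) = √(0.02293² + 0.1074² × 268²) = 28.78; v_R² = 0.01153.
t = (28.78 − 0.02293)/0.01153 = 2490 days.

2490 days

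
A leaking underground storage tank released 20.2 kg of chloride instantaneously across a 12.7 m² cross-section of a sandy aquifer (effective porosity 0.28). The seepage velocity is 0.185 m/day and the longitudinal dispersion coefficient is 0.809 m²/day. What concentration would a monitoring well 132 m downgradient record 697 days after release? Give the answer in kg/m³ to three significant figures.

For an instantaneous plane source, C(x,t) = M/(n_e·A·√(4πDt)) · exp(−(x−vt)²/(4Dt)), with n_e·A the pore (flow) area.
Plume center vt = 0.185 × 697 = 128.945 m, so the well at 132 m is 3.055 m downgradient of the peak.
√(4πDt) = 84.18 m, giving peak height M/(n_e·A·√(4πDt)) = 20.2/(0.28 × 12.7 × 84.18) = 0.06748 kg/m³.
(x−vt)²/(4Dt) = (3.055)²/(4 × 0.809 × 697) = 0.004138; exp(−0.004138) = 0.9959.
C = 0.06748 × 0.9959 = 0.0672 kg/m³.

0.0672 kg/m³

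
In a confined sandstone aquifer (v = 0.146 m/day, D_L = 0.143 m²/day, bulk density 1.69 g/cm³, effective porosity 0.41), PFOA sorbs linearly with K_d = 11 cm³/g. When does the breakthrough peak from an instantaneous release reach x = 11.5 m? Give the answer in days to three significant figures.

3350 days

Retardation factor R = 1 + ρ_b·K_d/n = 1 + 1.69 × 11/0.41 = 46.34.
Sorption retards both mechanisms: v_R = v/R = 0.003151 m/day, D_R = D/R = 0.003086 m²/day.
Peak time from v_R²t² + 2D_R t − x² = 0: t = (√(D_R² + v_R²x²) − D_R)/v_R².
√(D_R² + v_R²x²) = √(0.003086² + 0.003151² × 11.5²) = 0.03637; v_R² = 9.929e-06.
t = (0.03637 − 0.003086)/9.929e-06 = 3350 days.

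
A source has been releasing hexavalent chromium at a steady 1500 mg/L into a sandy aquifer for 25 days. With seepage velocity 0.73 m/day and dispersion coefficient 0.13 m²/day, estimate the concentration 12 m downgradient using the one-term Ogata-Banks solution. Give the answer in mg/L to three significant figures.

1490 mg/L

For a continuous step input, C/C₀ ≈ ½·erfc((x−vt)/(2√(Dt))).
vt = 0.73 × 25 = 18.25 m and 2√(Dt) = 2√(0.13 × 25) = 3.606 m.
Argument (x−vt)/(2√(Dt)) = (12 − 18.25)/3.606 = -1.733; ½·erfc(-1.733) = 0.9929.
C = 1500 × 0.9929 = 1490 mg/L.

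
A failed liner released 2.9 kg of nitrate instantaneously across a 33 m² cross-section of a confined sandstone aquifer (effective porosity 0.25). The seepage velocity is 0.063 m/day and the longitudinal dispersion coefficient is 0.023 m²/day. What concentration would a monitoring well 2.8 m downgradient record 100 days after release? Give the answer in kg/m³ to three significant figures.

For an instantaneous plane source, C(x,t) = M/(n_e·A·√(4πDt)) · exp(−(x−vt)²/(4Dt)), with n_e·A the pore (flow) area.
Plume center vt = 0.063 × 100 = 6.3 m, so the well at 2.8 m is 3.5 m upgradient of the peak.
√(4πDt) = 5.376 m, giving peak height M/(n_e·A·√(4πDt)) = 2.9/(0.25 × 33 × 5.376) = 0.06539 kg/m³.
(x−vt)²/(4Dt) = (-3.5)²/(4 × 0.023 × 100) = 1.332; exp(−1.332) = 0.2639.
C = 0.06539 × 0.2639 = 0.0173 kg/m³.

0.0173 kg/m³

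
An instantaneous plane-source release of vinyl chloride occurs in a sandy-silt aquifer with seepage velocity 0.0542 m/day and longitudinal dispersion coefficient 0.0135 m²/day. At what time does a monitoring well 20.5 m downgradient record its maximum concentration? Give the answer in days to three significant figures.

For the 1D instantaneous-source solution, setting ∂C/∂t = 0 at fixed x gives v²t² + 2Dt − x² = 0, so t = (√(D² + v²x²) − D)/v².
√(D² + v²x²) = √(0.0135² + 0.0542² × 20.5²) = 1.111; v² = 0.00293764.
t = (1.111 − 0.0135)/0.00293764 = 374 days (vs. the pure-advection estimate x/v = 378 d).

374 days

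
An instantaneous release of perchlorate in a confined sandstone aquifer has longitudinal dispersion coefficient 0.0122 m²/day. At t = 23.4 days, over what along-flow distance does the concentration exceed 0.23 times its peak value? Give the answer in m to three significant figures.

2.59 m

The plume is Gaussian with σ = √(2Dt) = √(2 × 0.0122 × 23.4) = 0.7556 m.
C/C_peak = exp(−Δx²/(2σ²)) = 0.23 ⇒ Δx = σ·√(−2 ln 0.23) = 0.7556 × 1.714 = 1.295 m.
Width = 2Δx = 2.59 m.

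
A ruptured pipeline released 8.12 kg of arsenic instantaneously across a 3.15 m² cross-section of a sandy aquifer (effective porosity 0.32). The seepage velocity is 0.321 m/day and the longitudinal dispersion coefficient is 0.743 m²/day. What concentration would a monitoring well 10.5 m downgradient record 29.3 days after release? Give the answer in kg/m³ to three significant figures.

For an instantaneous plane source, C(x,t) = M/(n_e·A·√(4πDt)) · exp(−(x−vt)²/(4Dt)), with n_e·A the pore (flow) area.
Plume center vt = 0.321 × 29.3 = 9.4053 m, so the well at 10.5 m is 1.0947 m downgradient of the peak.
√(4πDt) = 16.54 m, giving peak height M/(n_e·A·√(4πDt)) = 8.12/(0.32 × 3.15 × 16.54) = 0.4870 kg/m³.
(x−vt)²/(4Dt) = (1.0947)²/(4 × 0.743 × 29.3) = 0.01376; exp(−0.01376) = 0.9863.
C = 0.4870 × 0.9863 = 0.480 kg/m³.

0.480 kg/m³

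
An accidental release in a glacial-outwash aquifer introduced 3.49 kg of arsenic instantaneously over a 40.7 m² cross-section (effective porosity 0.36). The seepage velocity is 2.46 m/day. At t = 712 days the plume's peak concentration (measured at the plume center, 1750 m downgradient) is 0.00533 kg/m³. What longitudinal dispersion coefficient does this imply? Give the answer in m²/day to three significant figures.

0.223 m²/day

At the plume center C_max = M/(n_e·A·√(4πDt)), so D = M²/(4πt·(n_e·A·C_max)²).
n_e·A·C_max = 0.36 × 40.7 × 0.00533 = 0.07810 kg/m.
D = 3.49²/(4π × 712 × 0.07810²) = 0.223 m²/day.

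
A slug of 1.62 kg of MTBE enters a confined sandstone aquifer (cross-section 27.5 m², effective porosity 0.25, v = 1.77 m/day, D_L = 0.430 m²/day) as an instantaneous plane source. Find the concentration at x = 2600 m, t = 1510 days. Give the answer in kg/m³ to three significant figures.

0.000341 kg/m³

For an instantaneous plane source, C(x,t) = M/(n_e·A·√(4πDt)) · exp(−(x−vt)²/(4Dt)), with n_e·A the pore (flow) area.
Plume center vt = 1.77 × 1510 = 2672.7 m, so the well at 2600 m is 72.7 m upgradient of the peak.
√(4πDt) = 90.33 m, giving peak height M/(n_e·A·√(4πDt)) = 1.62/(0.25 × 27.5 × 90.33) = 0.002609 kg/m³.
(x−vt)²/(4Dt) = (-72.7)²/(4 × 0.430 × 1510) = 2.035; exp(−2.035) = 0.1307.
C = 0.002609 × 0.1307 = 0.000341 kg/m³.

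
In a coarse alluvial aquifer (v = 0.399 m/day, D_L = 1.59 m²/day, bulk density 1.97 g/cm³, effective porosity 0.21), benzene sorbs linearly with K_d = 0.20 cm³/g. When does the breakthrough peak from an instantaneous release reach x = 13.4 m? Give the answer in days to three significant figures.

72.0 days

Retardation factor R = 1 + ρ_b·K_d/n = 1 + 1.97 × 0.20/0.21 = 2.876.
Sorption retards both mechanisms: v_R = v/R = 0.1387 m/day, D_R = D/R = 0.5529 m²/day.
Peak time from v_R²t² + 2D_R t − x² = 0: t = (√(D_R² + v_R²x²) − D_R)/v_R².
√(D_R² + v_R²x²) = √(0.5529² + 0.1387² × 13.4²) = 1.939; v_R² = 0.01924.
t = (1.939 − 0.5529)/0.01924 = 72.0 days.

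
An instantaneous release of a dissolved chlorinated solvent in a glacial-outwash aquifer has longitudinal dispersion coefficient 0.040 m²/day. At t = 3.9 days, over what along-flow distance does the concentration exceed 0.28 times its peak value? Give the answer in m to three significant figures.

The plume is Gaussian with σ = √(2Dt) = √(2 × 0.040 × 3.9) = 0.5586 m.
C/C_peak = exp(−Δx²/(2σ²)) = 0.28 ⇒ Δx = σ·√(−2 ln 0.28) = 0.5586 × 1.596 = 0.8915 m.
Width = 2Δx = 1.78 m.

1.78 m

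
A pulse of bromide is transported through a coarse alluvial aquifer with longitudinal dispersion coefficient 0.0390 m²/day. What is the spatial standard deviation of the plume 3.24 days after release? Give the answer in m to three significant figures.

0.503 m

Dispersive spreading gives a Gaussian with σ² = 2Dt; advection only shifts the center.
σ = √(2 × 0.0390 × 3.24) = 0.503 m.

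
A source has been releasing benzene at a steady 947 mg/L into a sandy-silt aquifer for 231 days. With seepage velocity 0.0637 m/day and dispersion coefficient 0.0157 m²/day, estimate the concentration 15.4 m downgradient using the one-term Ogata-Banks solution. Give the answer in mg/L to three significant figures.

For a continuous step input, C/C₀ ≈ ½·erfc((x−vt)/(2√(Dt))).
vt = 0.0637 × 231 = 14.7147 m and 2√(Dt) = 2√(0.0157 × 231) = 3.809 m.
Argument (x−vt)/(2√(Dt)) = (15.4 − 14.7147)/3.809 = 0.1799; ½·erfc(0.1799) = 0.3996.
C = 947 × 0.3996 = 378 mg/L.

378 mg/L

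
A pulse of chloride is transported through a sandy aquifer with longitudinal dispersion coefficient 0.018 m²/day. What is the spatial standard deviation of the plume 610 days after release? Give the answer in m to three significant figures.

4.69 m

Dispersive spreading gives a Gaussian with σ² = 2Dt; advection only shifts the center.
σ = √(2 × 0.018 × 610) = 4.69 m.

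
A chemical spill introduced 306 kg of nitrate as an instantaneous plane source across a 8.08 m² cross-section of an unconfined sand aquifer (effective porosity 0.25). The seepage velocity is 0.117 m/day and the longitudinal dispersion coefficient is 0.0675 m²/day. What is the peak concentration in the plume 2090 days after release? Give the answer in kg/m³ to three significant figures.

3.60 kg/m³

The peak of an instantaneous 1D plume sits at x = vt; there the Gaussian factor is 1 and C_max = M/(n_e·A·√(4πDt)), where n_e·A is the pore area the mass is dissolved in.
√(4πDt) = √(4π × 0.0675 × 2090) = 42.10 m, so C_max = 306/(0.25 × 8.08 × 42.10) = 3.60 kg/m³.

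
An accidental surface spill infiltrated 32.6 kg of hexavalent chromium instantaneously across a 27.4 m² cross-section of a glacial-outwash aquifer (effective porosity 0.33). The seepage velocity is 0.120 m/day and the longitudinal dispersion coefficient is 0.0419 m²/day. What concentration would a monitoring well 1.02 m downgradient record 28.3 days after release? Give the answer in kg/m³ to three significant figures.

For an instantaneous plane source, C(x,t) = M/(n_e·A·√(4πDt)) · exp(−(x−vt)²/(4Dt)), with n_e·A the pore (flow) area.
Plume center vt = 0.120 × 28.3 = 3.396 m, so the well at 1.02 m is 2.376 m upgradient of the peak.
√(4πDt) = 3.860 m, giving peak height M/(n_e·A·√(4πDt)) = 32.6/(0.33 × 27.4 × 3.860) = 0.9340 kg/m³.
(x−vt)²/(4Dt) = (-2.376)²/(4 × 0.0419 × 28.3) = 1.190; exp(−1.190) = 0.3042.
C = 0.9340 × 0.3042 = 0.284 kg/m³.

0.284 kg/m³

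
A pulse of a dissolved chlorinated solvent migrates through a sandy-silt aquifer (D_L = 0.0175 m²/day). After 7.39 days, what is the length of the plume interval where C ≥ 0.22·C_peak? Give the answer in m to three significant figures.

The plume is Gaussian with σ = √(2Dt) = √(2 × 0.0175 × 7.39) = 0.5086 m.
C/C_peak = exp(−Δx²/(2σ²)) = 0.22 ⇒ Δx = σ·√(−2 ln 0.22) = 0.5086 × 1.740 = 0.8850 m.
Width = 2Δx = 1.77 m.

1.77 m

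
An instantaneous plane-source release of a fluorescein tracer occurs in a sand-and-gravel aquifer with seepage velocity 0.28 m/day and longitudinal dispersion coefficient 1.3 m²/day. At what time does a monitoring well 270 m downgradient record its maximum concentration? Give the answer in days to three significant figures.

948 days

For the 1D instantaneous-source solution, setting ∂C/∂t = 0 at fixed x gives v²t² + 2Dt − x² = 0, so t = (√(D² + v²x²) − D)/v².
√(D² + v²x²) = √(1.3² + 0.28² × 270²) = 75.61; v² = 0.0784.
t = (75.61 − 1.3)/0.0784 = 948 days (vs. the pure-advection estimate x/v = 964 d).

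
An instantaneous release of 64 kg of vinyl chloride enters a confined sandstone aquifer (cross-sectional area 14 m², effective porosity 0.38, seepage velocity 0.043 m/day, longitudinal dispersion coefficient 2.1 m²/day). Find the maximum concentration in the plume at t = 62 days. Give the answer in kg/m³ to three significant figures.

The peak of an instantaneous 1D plume sits at x = vt; there the Gaussian factor is 1 and C_max = M/(n_e·A·√(4πDt)), where n_e·A is the pore area the mass is dissolved in.
√(4πDt) = √(4π × 2.1 × 62) = 40.45 m, so C_max = 64/(0.38 × 14 × 40.45) = 0.297 kg/m³.

0.297 kg/m³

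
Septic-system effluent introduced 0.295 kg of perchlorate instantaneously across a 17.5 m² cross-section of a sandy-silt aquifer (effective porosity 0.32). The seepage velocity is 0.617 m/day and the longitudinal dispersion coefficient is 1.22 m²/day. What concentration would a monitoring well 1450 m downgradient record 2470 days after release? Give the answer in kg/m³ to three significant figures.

0.000172 kg/m³

For an instantaneous plane source, C(x,t) = M/(n_e·A·√(4πDt)) · exp(−(x−vt)²/(4Dt)), with n_e·A the pore (flow) area.
Plume center vt = 0.617 × 2470 = 1523.99 m, so the well at 1450 m is 73.99 m upgradient of the peak.
√(4πDt) = 194.6 m, giving peak height M/(n_e·A·√(4πDt)) = 0.295/(0.32 × 17.5 × 194.6) = 0.0002707 kg/m³.
(x−vt)²/(4Dt) = (-73.99)²/(4 × 1.22 × 2470) = 0.4542; exp(−0.4542) = 0.6350.
C = 0.0002707 × 0.6350 = 0.000172 kg/m³.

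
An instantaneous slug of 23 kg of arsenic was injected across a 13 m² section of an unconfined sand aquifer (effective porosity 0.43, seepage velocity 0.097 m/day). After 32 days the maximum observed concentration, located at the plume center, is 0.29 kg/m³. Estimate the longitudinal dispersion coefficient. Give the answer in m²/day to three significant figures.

At the plume center C_max = M/(n_e·A·√(4πDt)), so D = M²/(4πt·(n_e·A·C_max)²).
n_e·A·C_max = 0.43 × 13 × 0.29 = 1.621 kg/m.
D = 23²/(4π × 32 × 1.621²) = 0.501 m²/day.

0.501 m²/day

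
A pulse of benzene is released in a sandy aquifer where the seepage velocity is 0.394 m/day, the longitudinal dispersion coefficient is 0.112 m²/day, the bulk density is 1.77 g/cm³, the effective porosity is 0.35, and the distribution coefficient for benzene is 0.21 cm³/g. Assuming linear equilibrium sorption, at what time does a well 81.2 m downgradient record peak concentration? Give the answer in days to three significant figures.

423 days

Retardation factor R = 1 + ρ_b·K_d/n = 1 + 1.77 × 0.21/0.35 = 2.062.
Sorption retards both mechanisms: v_R = v/R = 0.1911 m/day, D_R = D/R = 0.05432 m²/day.
Peak time from v_R²t² + 2D_R t − x² = 0: t = (√(D_R² + v_R²x²) − D_R)/v_R².
√(D_R² + v_R²x²) = √(0.05432² + 0.1911² × 81.2²) = 15.52; v_R² = 0.03652.
t = (15.52 − 0.05432)/0.03652 = 423 days.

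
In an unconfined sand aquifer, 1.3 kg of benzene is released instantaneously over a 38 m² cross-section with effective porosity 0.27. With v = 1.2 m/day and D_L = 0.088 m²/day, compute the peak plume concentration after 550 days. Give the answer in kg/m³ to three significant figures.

The peak of an instantaneous 1D plume sits at x = vt; there the Gaussian factor is 1 and C_max = M/(n_e·A·√(4πDt)), where n_e·A is the pore area the mass is dissolved in.
√(4πDt) = √(4π × 0.088 × 550) = 24.66 m, so C_max = 1.3/(0.27 × 38 × 24.66) = 0.00514 kg/m³.

0.00514 kg/m³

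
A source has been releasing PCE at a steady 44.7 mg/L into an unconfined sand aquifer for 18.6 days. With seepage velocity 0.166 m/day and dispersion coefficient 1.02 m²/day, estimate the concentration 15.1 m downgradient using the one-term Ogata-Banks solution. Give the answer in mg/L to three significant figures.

1.14 mg/L

For a continuous step input, C/C₀ ≈ ½·erfc((x−vt)/(2√(Dt))).
vt = 0.166 × 18.6 = 3.0876 m and 2√(Dt) = 2√(1.02 × 18.6) = 8.711 m.
Argument (x−vt)/(2√(Dt)) = (15.1 − 3.0876)/8.711 = 1.379; ½·erfc(1.379) = 0.02558.
C = 44.7 × 0.02558 = 1.14 mg/L.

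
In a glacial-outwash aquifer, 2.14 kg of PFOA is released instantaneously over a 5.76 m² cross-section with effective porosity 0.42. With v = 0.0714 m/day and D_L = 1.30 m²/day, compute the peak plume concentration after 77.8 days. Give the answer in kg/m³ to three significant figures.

The peak of an instantaneous 1D plume sits at x = vt; there the Gaussian factor is 1 and C_max = M/(n_e·A·√(4πDt)), where n_e·A is the pore area the mass is dissolved in.
√(4πDt) = √(4π × 1.30 × 77.8) = 35.65 m, so C_max = 2.14/(0.42 × 5.76 × 35.65) = 0.0248 kg/m³.

0.0248 kg/m³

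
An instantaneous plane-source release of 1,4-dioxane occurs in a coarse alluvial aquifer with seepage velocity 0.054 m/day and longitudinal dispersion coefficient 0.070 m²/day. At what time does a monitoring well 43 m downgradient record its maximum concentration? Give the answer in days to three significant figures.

773 days

For the 1D instantaneous-source solution, setting ∂C/∂t = 0 at fixed x gives v²t² + 2Dt − x² = 0, so t = (√(D² + v²x²) − D)/v².
√(D² + v²x²) = √(0.070² + 0.054² × 43²) = 2.323; v² = 0.002916.
t = (2.323 − 0.070)/0.002916 = 773 days (vs. the pure-advection estimate x/v = 796 d).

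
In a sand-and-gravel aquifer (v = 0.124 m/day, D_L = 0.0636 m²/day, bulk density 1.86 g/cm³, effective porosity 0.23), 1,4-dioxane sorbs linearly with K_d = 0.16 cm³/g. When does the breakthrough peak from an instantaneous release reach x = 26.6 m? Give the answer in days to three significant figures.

483 days

Retardation factor R = 1 + ρ_b·K_d/n = 1 + 1.86 × 0.16/0.23 = 2.294.
Sorption retards both mechanisms: v_R = v/R = 0.05405 m/day, D_R = D/R = 0.02772 m²/day.
Peak time from v_R²t² + 2D_R t − x² = 0: t = (√(D_R² + v_R²x²) − D_R)/v_R².
√(D_R² + v_R²x²) = √(0.02772² + 0.05405² × 26.6²) = 1.438; v_R² = 0.002921.
t = (1.438 − 0.02772)/0.002921 = 483 days.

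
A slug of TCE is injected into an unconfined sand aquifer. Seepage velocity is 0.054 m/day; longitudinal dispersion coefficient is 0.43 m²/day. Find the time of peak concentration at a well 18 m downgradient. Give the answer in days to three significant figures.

For the 1D instantaneous-source solution, setting ∂C/∂t = 0 at fixed x gives v²t² + 2Dt − x² = 0, so t = (√(D² + v²x²) − D)/v².
√(D² + v²x²) = √(0.43² + 0.054² × 18²) = 1.063; v² = 0.002916.
t = (1.063 − 0.43)/0.002916 = 217 days (vs. the pure-advection estimate x/v = 333 d).

217 days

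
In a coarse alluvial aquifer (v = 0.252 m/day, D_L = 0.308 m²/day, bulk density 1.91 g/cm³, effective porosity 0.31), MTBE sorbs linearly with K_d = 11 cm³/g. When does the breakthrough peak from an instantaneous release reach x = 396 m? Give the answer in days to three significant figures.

108000 days

Retardation factor R = 1 + ρ_b·K_d/n = 1 + 1.91 × 11/0.31 = 68.77.
Sorption retards both mechanisms: v_R = v/R = 0.003664 m/day, D_R = D/R = 0.004479 m²/day.
Peak time from v_R²t² + 2D_R t − x² = 0: t = (√(D_R² + v_R²x²) − D_R)/v_R².
√(D_R² + v_R²x²) = √(0.004479² + 0.003664² × 396²) = 1.451; v_R² = 1.342e-05.
t = (1.451 − 0.004479)/1.342e-05 = 108000 days.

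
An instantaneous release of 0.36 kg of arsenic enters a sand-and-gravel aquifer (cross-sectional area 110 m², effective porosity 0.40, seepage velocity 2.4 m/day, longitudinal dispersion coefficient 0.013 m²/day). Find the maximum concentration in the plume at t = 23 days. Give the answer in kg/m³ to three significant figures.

The peak of an instantaneous 1D plume sits at x = vt; there the Gaussian factor is 1 and C_max = M/(n_e·A·√(4πDt)), where n_e·A is the pore area the mass is dissolved in.
√(4πDt) = √(4π × 0.013 × 23) = 1.938 m, so C_max = 0.36/(0.40 × 110 × 1.938) = 0.00422 kg/m³.

0.00422 kg/m³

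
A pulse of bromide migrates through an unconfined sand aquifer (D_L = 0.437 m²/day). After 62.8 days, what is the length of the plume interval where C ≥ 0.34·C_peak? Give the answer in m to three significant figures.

21.8 m

The plume is Gaussian with σ = √(2Dt) = √(2 × 0.437 × 62.8) = 7.409 m.
C/C_peak = exp(−Δx²/(2σ²)) = 0.34 ⇒ Δx = σ·√(−2 ln 0.34) = 7.409 × 1.469 = 10.88 m.
Width = 2Δx = 21.8 m.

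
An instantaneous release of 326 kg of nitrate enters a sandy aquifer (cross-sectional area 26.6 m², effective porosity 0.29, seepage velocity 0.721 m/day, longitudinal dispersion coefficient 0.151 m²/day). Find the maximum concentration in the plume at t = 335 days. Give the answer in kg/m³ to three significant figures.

1.68 kg/m³

The peak of an instantaneous 1D plume sits at x = vt; there the Gaussian factor is 1 and C_max = M/(n_e·A·√(4πDt)), where n_e·A is the pore area the mass is dissolved in.
√(4πDt) = √(4π × 0.151 × 335) = 25.21 m, so C_max = 326/(0.29 × 26.6 × 25.21) = 1.68 kg/m³.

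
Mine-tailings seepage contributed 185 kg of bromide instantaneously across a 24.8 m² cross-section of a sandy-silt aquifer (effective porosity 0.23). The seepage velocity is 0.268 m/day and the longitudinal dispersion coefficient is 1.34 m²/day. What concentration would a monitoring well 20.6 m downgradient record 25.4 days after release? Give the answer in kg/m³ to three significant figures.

For an instantaneous plane source, C(x,t) = M/(n_e·A·√(4πDt)) · exp(−(x−vt)²/(4Dt)), with n_e·A the pore (flow) area.
Plume center vt = 0.268 × 25.4 = 6.8072 m, so the well at 20.6 m is 13.7928 m downgradient of the peak.
√(4πDt) = 20.68 m, giving peak height M/(n_e·A·√(4πDt)) = 185/(0.23 × 24.8 × 20.68) = 1.568 kg/m³.
(x−vt)²/(4Dt) = (13.7928)²/(4 × 1.34 × 25.4) = 1.397; exp(−1.397) = 0.2473.
C = 1.568 × 0.2473 = 0.388 kg/m³.

0.388 kg/m³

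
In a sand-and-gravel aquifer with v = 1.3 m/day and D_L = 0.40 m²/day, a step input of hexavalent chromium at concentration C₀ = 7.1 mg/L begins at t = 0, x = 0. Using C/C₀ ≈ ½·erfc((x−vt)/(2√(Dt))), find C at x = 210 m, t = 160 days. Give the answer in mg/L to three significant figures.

For a continuous step input, C/C₀ ≈ ½·erfc((x−vt)/(2√(Dt))).
vt = 1.3 × 160 = 208 m and 2√(Dt) = 2√(0.40 × 160) = 16.00 m.
Argument (x−vt)/(2√(Dt)) = (210 − 208)/16.00 = 0.1250; ½·erfc(0.1250) = 0.4298.
C = 7.1 × 0.4298 = 3.05 mg/L.

3.05 mg/L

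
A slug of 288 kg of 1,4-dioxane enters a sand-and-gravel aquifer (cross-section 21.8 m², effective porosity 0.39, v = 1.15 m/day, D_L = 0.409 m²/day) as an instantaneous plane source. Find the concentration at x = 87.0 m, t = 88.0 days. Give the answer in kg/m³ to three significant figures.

0.393 kg/m³

For an instantaneous plane source, C(x,t) = M/(n_e·A·√(4πDt)) · exp(−(x−vt)²/(4Dt)), with n_e·A the pore (flow) area.
Plume center vt = 1.15 × 88.0 = 101.2 m, so the well at 87.0 m is 14.2 m upgradient of the peak.
√(4πDt) = 21.27 m, giving peak height M/(n_e·A·√(4πDt)) = 288/(0.39 × 21.8 × 21.27) = 1.593 kg/m³.
(x−vt)²/(4Dt) = (-14.2)²/(4 × 0.409 × 88.0) = 1.401; exp(−1.401) = 0.2464.
C = 1.593 × 0.2464 = 0.393 kg/m³.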